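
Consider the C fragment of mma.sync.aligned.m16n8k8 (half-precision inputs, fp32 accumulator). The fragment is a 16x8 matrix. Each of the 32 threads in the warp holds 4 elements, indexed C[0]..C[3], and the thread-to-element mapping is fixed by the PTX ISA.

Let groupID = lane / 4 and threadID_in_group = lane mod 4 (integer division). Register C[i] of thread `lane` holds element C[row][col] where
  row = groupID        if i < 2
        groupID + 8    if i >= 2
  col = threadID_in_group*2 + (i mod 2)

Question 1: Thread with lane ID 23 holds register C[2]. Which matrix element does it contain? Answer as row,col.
L=23→G=23>>2=5, T=23&3=3
[2]→row 5+8=13  col 3·2+0=6

13,6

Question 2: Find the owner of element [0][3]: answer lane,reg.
1,1

r=0→G=0,rhi=0  c=3→T=1,p=1
L=0*4+1=1  i=0*2+1=1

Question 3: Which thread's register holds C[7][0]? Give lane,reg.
28,0

r=7⇒gr=7,Rb=0  c=0⇒th=0,odd=0
L=7*4+0=28  i=0*2+0=0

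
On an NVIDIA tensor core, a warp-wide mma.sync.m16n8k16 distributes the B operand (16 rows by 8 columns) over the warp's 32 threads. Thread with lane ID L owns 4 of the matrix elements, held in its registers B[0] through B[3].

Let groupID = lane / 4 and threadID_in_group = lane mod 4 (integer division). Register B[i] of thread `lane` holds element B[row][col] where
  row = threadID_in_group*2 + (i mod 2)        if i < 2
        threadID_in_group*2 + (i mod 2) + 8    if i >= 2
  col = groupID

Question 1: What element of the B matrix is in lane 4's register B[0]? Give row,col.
4: gr=1,th=0
[0] (0*2+0+0,1) = (0,1)

0,1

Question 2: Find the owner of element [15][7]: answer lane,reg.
c=7->g=7  r=15->rb=1,t=3,b0=1
L=7*4+3=31  i=1*2+1=3

31,3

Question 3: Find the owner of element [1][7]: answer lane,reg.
28,1

c: 7->gid=7  r: 1->r8=0,tid=0,i&1=1
L=7*4+0=28  i=0*2+1=1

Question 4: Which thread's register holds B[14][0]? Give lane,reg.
3,2

c:0=>grp=0  r:14=>rB=1,tig=3,lo=0
L=0*4+3=3  i=1*2+0=2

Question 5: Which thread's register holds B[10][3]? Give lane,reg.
c=3→G=3  r=10→rhi=1,T=1,p=0
L=3*4+1=13  i=1*2+0=2

13,2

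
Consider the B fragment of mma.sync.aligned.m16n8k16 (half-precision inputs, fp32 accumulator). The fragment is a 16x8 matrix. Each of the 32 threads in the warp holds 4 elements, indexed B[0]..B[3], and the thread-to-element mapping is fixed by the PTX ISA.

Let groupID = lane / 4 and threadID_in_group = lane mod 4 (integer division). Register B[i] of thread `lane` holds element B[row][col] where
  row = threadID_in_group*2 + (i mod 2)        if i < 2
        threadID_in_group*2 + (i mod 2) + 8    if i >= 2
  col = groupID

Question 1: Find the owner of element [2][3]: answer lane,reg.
c:3=>grp=3  r:2=>rB=0,tig=1,lo=0
L=3*4+1=13  i=0*2+0=0

13,0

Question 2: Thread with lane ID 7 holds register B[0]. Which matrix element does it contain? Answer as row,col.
lane 7->7/4=1, 7 mod 4=3
i=0  r:2·3+0+0->6  c:1

6,1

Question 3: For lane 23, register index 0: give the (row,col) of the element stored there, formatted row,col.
L=23=>grp=23>>2=5, tig=23&3=3
[0]=>row 3·2+0+0=6  col grp=5

6,5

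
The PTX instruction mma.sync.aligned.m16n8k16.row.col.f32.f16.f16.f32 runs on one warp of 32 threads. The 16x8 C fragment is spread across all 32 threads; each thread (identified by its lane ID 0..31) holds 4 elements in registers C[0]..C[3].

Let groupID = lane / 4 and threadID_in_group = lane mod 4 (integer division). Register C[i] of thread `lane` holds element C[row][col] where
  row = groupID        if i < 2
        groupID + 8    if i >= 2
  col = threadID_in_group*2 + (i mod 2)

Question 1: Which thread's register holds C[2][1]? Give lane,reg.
8,1

r=2⇒gr=2,Rb=0  c=1⇒th=0,odd=1
L=2*4+0=8  i=0*2+1=1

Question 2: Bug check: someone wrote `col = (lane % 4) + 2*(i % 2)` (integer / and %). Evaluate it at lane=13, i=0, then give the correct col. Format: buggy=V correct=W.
`(lane % 4) + 2*(i % 2)`[13,0]→1
lane 13→13/4=3, 13 mod 4=1
i=0  r:3+0→3  c:2·1+0→2
col: 1 vs 2

buggy=1 correct=2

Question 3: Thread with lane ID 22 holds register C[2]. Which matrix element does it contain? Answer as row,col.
13,4

lane 22⇒22/4=5, 22 mod 4=2
i=2  r:5+8⇒13  c:2·2+0⇒4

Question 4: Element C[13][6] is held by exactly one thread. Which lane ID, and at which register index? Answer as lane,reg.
23,2

r=13⇒gr=5,Rb=1  c=6⇒th=3,odd=0
L=5*4+3=23  i=1*2+0=2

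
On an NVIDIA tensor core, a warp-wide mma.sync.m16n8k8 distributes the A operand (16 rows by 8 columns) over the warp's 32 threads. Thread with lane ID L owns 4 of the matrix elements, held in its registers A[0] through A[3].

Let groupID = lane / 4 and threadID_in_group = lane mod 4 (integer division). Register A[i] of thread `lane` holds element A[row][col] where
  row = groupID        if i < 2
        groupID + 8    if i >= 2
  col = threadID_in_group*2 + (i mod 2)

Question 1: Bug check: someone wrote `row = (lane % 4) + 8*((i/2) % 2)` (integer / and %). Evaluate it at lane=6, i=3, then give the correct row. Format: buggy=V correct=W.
buggy=10 correct=9

`(lane % 4) + 8*((i/2) % 2)`[6,3]⇒10
L=6⇒gr=6>>2=1, th=6&3=2
[3]⇒row 1+8=9  col 2·2+1=5
row: 10 vs 9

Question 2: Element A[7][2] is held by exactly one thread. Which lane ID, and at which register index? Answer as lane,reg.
r:7=>grp=7,rB=0  c:2=>tig=1,lo=0
L=7*4+1=29  i=0*2+0=0

29,0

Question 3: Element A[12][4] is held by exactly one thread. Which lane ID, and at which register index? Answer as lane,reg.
18,2

r=12->g=4,rb=1  c=4->t=2,b0=0
L=4*4+2=18  i=1*2+0=2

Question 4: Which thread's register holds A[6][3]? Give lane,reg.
r=6->g=6,rb=0  c=3->t=1,b0=1
L=6*4+1=25  i=0*2+1=1

25,1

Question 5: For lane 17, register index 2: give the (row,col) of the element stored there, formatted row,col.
L=17⇒gr=17>>2=4, th=17&3=1
[2]⇒row 4+8=12  col 1·2+0=2

12,2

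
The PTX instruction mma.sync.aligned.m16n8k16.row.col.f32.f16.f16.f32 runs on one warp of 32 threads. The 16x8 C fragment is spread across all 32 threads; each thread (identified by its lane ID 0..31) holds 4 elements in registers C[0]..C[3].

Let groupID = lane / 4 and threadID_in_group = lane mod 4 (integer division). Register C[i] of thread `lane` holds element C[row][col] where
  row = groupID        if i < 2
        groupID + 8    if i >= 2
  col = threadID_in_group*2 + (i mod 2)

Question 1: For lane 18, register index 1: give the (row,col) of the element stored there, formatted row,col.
4,5

lane 18→18/4=4, 18 mod 4=2
i=1  r:4+0→4  c:2·2+1→5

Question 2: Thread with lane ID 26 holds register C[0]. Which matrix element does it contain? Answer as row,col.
26: grp=6,tig=2
[0] (6+0,2*2+0) = (6,4)

6,4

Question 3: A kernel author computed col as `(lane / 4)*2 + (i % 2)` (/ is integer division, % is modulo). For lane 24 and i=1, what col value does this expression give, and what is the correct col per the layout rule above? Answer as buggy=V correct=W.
buggy=13 correct=1

`(lane / 4)*2 + (i % 2)`[24,1]⇒13
lane 24: gr=6 (24/4), th=0 (24%4)
i=1: r=6+0=6, c=0*2+1=1
col: 13 vs 1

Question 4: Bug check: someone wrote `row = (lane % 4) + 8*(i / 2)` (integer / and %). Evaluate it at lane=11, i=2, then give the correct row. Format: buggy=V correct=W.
`(lane % 4) + 8*(i / 2)`[11,2]->11
11: gid=2,tid=3
[2] (2+8,3*2+0) = (10,6)
row: 11 vs 10

buggy=11 correct=10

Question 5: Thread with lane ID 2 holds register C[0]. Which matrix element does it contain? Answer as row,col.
0,4

2: gid=0,tid=2
[0] (0+0,2*2+0) = (0,4)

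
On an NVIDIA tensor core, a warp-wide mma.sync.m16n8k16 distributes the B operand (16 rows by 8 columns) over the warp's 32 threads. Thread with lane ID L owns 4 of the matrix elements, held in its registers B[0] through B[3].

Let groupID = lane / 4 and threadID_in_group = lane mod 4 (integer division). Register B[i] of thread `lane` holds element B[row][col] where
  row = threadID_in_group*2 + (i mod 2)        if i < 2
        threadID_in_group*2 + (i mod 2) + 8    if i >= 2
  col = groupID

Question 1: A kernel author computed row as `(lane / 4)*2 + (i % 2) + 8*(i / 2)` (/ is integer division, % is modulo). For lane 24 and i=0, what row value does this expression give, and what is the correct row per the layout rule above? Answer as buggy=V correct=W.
`(lane / 4)*2 + (i % 2) + 8*(i / 2)`[24,0]->12
lane 24: gid=6 (24/4), tid=0 (24%4)
i=0: r=0*2+0+0=0, c=gid=6
row: 12 vs 0

buggy=12 correct=0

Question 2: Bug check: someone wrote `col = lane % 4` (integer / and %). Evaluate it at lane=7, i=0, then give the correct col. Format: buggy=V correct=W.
buggy=3 correct=1

`lane % 4`[7,0]⇒3
7: gr=1,th=3
[0] (3*2+0+0,1) = (6,1)
col: 3 vs 1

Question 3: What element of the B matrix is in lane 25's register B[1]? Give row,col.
3,6

L=25->gid=25>>2=6, tid=25&3=1
[1]->row 1·2+1+0=3  col gid=6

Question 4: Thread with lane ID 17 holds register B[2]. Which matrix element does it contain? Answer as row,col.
10,4

lane 17→17/4=4, 17 mod 4=1
i=2  r:2·1+0+8→10  c:4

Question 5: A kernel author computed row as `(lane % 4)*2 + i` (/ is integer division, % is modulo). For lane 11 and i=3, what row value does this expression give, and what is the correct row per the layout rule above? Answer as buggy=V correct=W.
buggy=9 correct=15

`(lane % 4)*2 + i`[11,3]→9
L=11→G=11>>2=2, T=11&3=3
[3]→row 3·2+1+8=15  col G=2
row: 9 vs 15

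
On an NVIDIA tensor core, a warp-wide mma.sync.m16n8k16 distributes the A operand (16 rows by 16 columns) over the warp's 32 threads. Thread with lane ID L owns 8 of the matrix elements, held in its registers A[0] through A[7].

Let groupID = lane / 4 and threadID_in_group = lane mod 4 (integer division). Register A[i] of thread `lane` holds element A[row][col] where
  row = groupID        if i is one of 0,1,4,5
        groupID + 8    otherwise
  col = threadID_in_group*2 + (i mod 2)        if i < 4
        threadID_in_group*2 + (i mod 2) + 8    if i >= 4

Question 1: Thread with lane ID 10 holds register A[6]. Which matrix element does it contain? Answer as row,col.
10,12

10: g=2,t=2
[6] (2+8,2*2+0+8) = (10,12)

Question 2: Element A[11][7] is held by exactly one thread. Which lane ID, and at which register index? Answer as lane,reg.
15,3

r:11=>grp=3,rB=1  c:7=>cB=0,tig=3,lo=1
L=3*4+3=15  i=0*4+1*2+1=3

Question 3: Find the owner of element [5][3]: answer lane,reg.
r: 5->gid=5,r8=0  c: 3->c8=0,tid=1,i&1=1
L=5*4+1=21  i=0*4+0*2+1=1

21,1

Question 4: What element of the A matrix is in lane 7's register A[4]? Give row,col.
lane 7: grp=1 (7/4), tig=3 (7%4)
i=4: r=1+0=1, c=3*2+0+8=14

1,14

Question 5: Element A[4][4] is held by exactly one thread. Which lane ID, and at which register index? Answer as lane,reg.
r: 4->gid=4,r8=0  c: 4->c8=0,tid=2,i&1=0
L=4*4+2=18  i=0*4+0*2+0=0

18,0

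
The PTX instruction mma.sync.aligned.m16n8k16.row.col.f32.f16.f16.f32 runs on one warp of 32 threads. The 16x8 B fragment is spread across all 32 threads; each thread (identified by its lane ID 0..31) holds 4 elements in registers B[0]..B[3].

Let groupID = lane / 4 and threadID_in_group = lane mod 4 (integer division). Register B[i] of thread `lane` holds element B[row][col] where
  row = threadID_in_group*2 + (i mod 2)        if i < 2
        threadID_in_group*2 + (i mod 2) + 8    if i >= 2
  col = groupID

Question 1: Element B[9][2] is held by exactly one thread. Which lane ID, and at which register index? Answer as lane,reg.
c=2->g=2  r=9->rb=1,t=0,b0=1
L=2*4+0=8  i=1*2+1=3

8,3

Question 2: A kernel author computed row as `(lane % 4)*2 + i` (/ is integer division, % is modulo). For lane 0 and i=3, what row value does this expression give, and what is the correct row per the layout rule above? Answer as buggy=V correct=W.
buggy=3 correct=9

`(lane % 4)*2 + i`[0,3]=>3
lane 0=>0/4=0, 0 mod 4=0
i=3  r:2·0+1+8=>9  c:0
row: 3 vs 9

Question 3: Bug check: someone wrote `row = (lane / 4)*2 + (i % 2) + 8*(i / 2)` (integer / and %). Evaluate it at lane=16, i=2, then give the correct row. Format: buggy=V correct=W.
`(lane / 4)*2 + (i % 2) + 8*(i / 2)`[16,2]=>16
L=16=>grp=16>>2=4, tig=16&3=0
[2]=>row 0·2+0+8=8  col grp=4
row: 16 vs 8

buggy=16 correct=8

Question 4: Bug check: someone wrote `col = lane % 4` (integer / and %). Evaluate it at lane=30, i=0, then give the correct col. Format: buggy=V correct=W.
buggy=2 correct=7

`lane % 4`[30,0]=>2
lane 30: grp=7 (30/4), tig=2 (30%4)
i=0: r=2*2+0+0=4, c=grp=7
col: 2 vs 7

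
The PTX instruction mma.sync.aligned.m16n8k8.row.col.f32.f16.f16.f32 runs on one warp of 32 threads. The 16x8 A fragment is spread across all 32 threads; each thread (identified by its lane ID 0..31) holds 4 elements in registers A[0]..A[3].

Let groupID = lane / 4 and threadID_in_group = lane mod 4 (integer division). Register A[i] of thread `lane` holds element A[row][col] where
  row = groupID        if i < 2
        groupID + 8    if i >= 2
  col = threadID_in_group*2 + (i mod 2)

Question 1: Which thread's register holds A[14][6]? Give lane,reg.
r:14=>grp=6,rB=1  c:6=>tig=3,lo=0
L=6*4+3=27  i=1*2+0=2

27,2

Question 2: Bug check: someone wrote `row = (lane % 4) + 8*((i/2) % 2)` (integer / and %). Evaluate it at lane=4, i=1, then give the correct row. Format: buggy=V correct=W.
`(lane % 4) + 8*((i/2) % 2)`[4,1]->0
lane 4: gid=1 (4/4), tid=0 (4%4)
i=1: r=1+0=1, c=0*2+1=1
row: 0 vs 1

buggy=0 correct=1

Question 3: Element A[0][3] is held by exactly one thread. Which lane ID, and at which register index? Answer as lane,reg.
r=0->g=0,rb=0  c=3->t=1,b0=1
L=0*4+1=1  i=0*2+1=1

1,1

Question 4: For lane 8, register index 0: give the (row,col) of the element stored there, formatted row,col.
lane 8->8/4=2, 8 mod 4=0
i=0  r:2+0->2  c:2·0+0->0

2,0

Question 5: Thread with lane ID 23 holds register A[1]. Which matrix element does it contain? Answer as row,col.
lane 23->23/4=5, 23 mod 4=3
i=1  r:5+0->5  c:2·3+1->7

5,7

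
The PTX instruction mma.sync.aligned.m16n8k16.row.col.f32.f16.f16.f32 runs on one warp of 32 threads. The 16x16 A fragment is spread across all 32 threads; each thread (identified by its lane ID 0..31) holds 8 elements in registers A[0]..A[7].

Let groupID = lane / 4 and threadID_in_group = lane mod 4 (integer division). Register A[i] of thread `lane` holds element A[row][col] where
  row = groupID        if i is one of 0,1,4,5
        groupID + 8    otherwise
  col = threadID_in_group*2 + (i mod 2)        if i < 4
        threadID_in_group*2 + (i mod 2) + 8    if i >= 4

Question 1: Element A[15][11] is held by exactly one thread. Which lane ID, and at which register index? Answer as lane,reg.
29,7

r=15->g=7,rb=1  c=11->cb=1,t=1,b0=1
L=7*4+1=29  i=1*4+1*2+1=7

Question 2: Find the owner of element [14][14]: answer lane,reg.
27,6

r: 14->gid=6,r8=1  c: 14->c8=1,tid=3,i&1=0
L=6*4+3=27  i=1*4+1*2+0=6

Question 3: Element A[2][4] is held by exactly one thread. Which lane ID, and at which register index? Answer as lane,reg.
10,0

r: 2->gid=2,r8=0  c: 4->c8=0,tid=2,i&1=0
L=2*4+2=10  i=0*4+0*2+0=0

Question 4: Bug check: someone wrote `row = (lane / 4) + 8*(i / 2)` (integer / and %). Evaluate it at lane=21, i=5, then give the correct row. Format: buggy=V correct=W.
`(lane / 4) + 8*(i / 2)`[21,5]=>21
lane 21=>21/4=5, 21 mod 4=1
i=5  r:5+0=>5  c:2·1+1+8=>11
row: 21 vs 5

buggy=21 correct=5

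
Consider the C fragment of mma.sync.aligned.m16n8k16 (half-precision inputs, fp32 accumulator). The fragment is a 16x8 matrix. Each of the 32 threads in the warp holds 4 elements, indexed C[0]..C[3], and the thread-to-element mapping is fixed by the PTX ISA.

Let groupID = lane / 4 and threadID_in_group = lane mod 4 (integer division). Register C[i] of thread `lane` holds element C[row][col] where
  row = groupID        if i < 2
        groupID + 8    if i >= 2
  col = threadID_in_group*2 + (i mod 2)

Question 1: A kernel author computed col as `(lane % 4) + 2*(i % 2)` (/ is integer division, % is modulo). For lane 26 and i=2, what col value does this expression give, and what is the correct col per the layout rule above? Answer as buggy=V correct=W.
`(lane % 4) + 2*(i % 2)`[26,2]=>2
26: grp=6,tig=2
[2] (6+8,2*2+0) = (14,4)
col: 2 vs 4

buggy=2 correct=4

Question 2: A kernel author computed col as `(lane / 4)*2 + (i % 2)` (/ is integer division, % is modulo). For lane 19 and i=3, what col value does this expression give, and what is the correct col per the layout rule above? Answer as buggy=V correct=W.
`(lane / 4)*2 + (i % 2)`[19,3]=>9
L=19=>grp=19>>2=4, tig=19&3=3
[3]=>row 4+8=12  col 3·2+1=7
col: 9 vs 7

buggy=9 correct=7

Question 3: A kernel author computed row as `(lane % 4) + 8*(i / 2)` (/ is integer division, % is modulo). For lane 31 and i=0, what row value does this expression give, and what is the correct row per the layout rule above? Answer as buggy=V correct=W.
`(lane % 4) + 8*(i / 2)`[31,0]⇒3
L=31⇒gr=31>>2=7, th=31&3=3
[0]⇒row 7+0=7  col 3·2+0=6
row: 3 vs 7

buggy=3 correct=7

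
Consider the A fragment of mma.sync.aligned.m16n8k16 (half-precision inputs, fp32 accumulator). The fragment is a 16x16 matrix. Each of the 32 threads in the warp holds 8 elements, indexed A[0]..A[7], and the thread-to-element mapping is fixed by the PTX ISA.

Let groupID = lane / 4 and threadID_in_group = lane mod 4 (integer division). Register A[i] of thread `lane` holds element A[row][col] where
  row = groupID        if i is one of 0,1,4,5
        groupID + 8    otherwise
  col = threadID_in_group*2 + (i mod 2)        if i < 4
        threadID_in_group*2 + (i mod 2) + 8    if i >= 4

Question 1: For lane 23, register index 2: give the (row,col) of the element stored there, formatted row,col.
23: gr=5,th=3
[2] (5+8,3*2+0+0) = (13,6)

13,6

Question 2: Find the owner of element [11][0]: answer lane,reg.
r: 11->gid=3,r8=1  c: 0->c8=0,tid=0,i&1=0
L=3*4+0=12  i=0*4+1*2+0=2

12,2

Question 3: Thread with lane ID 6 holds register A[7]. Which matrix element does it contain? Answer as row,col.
9,13

L=6->gid=6>>2=1, tid=6&3=2
[7]->row 1+8=9  col 2·2+1+8=13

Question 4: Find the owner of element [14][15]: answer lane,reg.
27,7

r:14=>grp=6,rB=1  c:15=>cB=1,tig=3,lo=1
L=6*4+3=27  i=1*4+1*2+1=7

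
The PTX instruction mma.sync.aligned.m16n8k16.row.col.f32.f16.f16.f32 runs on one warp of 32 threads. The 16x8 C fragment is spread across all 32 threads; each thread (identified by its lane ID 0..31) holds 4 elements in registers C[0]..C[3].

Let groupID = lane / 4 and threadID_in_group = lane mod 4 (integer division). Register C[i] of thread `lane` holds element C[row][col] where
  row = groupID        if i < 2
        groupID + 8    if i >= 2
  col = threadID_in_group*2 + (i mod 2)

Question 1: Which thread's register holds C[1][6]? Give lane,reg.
r: 1->gid=1,r8=0  c: 6->tid=3,i&1=0
L=1*4+3=7  i=0*2+0=0

7,0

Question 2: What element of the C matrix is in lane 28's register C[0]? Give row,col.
7,0

28: gr=7,th=0
[0] (7+0,0*2+0) = (7,0)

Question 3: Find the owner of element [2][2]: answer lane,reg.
9,0

r=2->g=2,rb=0  c=2->t=1,b0=0
L=2*4+1=9  i=0*2+0=0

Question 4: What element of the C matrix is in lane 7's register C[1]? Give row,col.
lane 7: grp=1 (7/4), tig=3 (7%4)
i=1: r=1+0=1, c=3*2+1=7

1,7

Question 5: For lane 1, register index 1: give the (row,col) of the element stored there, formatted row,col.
lane 1: g=0 (1/4), t=1 (1%4)
i=1: r=0+0=0, c=1*2+1=3

0,3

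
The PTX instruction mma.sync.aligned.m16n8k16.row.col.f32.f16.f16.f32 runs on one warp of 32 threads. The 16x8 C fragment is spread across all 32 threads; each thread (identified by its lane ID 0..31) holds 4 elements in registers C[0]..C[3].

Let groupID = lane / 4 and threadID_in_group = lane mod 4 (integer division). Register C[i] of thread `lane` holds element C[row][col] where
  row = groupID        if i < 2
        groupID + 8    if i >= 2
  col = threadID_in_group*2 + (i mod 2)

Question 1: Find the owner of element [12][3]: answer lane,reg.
r=12⇒gr=4,Rb=1  c=3⇒th=1,odd=1
L=4*4+1=17  i=1*2+1=3

17,3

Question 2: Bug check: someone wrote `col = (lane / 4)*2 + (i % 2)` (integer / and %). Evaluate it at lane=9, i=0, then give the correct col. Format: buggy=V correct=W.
buggy=4 correct=2

`(lane / 4)*2 + (i % 2)`[9,0]=>4
lane 9=>9/4=2, 9 mod 4=1
i=0  r:2+0=>2  c:2·1+0=>2
col: 4 vs 2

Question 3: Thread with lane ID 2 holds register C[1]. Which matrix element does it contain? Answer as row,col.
0,5

2: grp=0,tig=2
[1] (0+0,2*2+1) = (0,5)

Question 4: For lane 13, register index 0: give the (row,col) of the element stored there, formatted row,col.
lane 13: gr=3 (13/4), th=1 (13%4)
i=0: r=3+0=3, c=1*2+0=2

3,2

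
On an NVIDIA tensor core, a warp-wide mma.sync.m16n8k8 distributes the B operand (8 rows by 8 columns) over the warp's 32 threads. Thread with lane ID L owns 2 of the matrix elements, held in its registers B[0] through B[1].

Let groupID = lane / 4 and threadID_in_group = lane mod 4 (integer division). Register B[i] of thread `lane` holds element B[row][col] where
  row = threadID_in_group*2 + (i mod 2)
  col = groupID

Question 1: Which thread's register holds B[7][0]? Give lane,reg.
3,1

c=0->g=0  r=7->t=3,b0=1
L=0*4+3=3  i=1=1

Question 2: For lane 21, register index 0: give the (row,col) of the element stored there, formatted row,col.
2,5

lane 21=>21/4=5, 21 mod 4=1
i=0  r:2·1+0=>2  c:5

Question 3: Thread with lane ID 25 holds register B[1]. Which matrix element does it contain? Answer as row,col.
3,6

lane 25: g=6 (25/4), t=1 (25%4)
i=1: r=1*2+1=3, c=g=6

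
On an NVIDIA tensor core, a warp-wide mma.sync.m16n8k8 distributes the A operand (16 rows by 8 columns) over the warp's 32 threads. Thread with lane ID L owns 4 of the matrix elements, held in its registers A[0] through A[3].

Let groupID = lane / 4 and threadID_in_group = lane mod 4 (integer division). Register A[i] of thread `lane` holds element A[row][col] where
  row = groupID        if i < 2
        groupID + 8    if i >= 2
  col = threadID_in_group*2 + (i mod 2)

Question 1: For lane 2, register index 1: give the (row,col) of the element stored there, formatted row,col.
0,5

L=2⇒gr=2>>2=0, th=2&3=2
[1]⇒row 0+0=0  col 2·2+1=5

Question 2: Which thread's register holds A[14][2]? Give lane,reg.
r:14=>grp=6,rB=1  c:2=>tig=1,lo=0
L=6*4+1=25  i=1*2+0=2

25,2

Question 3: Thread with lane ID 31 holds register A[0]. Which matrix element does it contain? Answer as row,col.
7,6

lane 31: gr=7 (31/4), th=3 (31%4)
i=0: r=7+0=7, c=3*2+0=6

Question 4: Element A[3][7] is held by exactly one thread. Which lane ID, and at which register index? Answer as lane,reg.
15,1

r=3->g=3,rb=0  c=7->t=3,b0=1
L=3*4+3=15  i=0*2+1=1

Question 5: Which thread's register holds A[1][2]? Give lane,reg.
5,0

r=1->g=1,rb=0  c=2->t=1,b0=0
L=1*4+1=5  i=0*2+0=0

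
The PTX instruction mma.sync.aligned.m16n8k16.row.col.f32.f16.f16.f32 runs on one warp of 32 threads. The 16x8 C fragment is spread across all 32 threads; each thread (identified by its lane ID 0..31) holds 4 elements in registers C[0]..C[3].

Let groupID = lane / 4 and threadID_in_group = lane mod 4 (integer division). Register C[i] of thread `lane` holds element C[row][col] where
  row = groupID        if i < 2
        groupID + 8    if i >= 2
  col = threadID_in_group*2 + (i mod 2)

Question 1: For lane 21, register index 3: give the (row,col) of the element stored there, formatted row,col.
13,3

lane 21→21/4=5, 21 mod 4=1
i=3  r:5+8→13  c:2·1+1→3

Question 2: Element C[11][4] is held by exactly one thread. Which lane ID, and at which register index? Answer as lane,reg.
14,2

r:11=>grp=3,rB=1  c:4=>tig=2,lo=0
L=3*4+2=14  i=1*2+0=2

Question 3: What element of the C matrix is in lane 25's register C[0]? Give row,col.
6,2

L=25->gid=25>>2=6, tid=25&3=1
[0]->row 6+0=6  col 1·2+0=2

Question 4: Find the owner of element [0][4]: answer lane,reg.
2,0

r=0⇒gr=0,Rb=0  c=4⇒th=2,odd=0
L=0*4+2=2  i=0*2+0=0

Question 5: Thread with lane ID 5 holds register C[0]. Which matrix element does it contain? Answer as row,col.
L=5→G=5>>2=1, T=5&3=1
[0]→row 1+0=1  col 1·2+0=2

1,2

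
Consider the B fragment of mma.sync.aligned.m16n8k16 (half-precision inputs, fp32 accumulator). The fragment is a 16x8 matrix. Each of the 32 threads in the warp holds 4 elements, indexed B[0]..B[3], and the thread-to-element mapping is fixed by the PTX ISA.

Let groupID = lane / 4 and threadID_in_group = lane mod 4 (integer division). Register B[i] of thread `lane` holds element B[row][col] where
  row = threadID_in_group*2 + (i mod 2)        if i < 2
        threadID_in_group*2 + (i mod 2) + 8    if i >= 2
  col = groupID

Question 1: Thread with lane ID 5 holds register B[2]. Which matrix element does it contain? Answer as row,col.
10,1

lane 5: G=1 (5/4), T=1 (5%4)
i=2: r=1*2+0+8=10, c=G=1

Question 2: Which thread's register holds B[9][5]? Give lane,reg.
20,3

c:5=>grp=5  r:9=>rB=1,tig=0,lo=1
L=5*4+0=20  i=1*2+1=3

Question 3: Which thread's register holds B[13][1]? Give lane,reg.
c:1=>grp=1  r:13=>rB=1,tig=2,lo=1
L=1*4+2=6  i=1*2+1=3

6,3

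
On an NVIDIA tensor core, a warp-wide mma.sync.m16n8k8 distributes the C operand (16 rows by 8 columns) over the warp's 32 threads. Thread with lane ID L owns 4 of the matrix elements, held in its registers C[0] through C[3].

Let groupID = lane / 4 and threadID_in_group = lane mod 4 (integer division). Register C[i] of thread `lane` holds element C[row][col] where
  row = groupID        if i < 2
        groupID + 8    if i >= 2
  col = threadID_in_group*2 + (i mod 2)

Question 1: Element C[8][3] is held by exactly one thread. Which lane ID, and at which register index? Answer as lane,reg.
r:8=>grp=0,rB=1  c:3=>tig=1,lo=1
L=0*4+1=1  i=1*2+1=3

1,3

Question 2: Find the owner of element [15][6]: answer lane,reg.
r=15⇒gr=7,Rb=1  c=6⇒th=3,odd=0
L=7*4+3=31  i=1*2+0=2

31,2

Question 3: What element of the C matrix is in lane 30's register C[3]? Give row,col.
lane 30→30/4=7, 30 mod 4=2
i=3  r:7+8→15  c:2·2+1→5

15,5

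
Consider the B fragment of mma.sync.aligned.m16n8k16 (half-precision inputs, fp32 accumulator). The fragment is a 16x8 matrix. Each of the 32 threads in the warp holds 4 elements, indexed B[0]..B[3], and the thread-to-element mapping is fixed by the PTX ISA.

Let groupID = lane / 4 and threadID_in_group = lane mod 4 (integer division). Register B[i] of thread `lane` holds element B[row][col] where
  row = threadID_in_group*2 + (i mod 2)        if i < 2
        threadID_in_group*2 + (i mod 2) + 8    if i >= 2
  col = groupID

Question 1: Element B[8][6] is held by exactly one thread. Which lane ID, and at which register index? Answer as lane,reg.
24,2

c=6->g=6  r=8->rb=1,t=0,b0=0
L=6*4+0=24  i=1*2+0=2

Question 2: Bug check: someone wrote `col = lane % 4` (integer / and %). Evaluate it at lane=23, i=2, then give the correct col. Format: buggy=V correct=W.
buggy=3 correct=5

`lane % 4`[23,2]⇒3
lane 23⇒23/4=5, 23 mod 4=3
i=2  r:2·3+0+8⇒14  c:5
col: 3 vs 5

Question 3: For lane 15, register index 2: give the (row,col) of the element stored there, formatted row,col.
L=15=>grp=15>>2=3, tig=15&3=3
[2]=>row 3·2+0+8=14  col grp=3

14,3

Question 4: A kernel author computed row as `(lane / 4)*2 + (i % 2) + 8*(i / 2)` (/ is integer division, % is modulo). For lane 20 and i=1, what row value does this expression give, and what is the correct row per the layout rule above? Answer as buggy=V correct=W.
`(lane / 4)*2 + (i % 2) + 8*(i / 2)`[20,1]->11
20: g=5,t=0
[1] (0*2+1+0,5) = (1,5)
row: 11 vs 1

buggy=11 correct=1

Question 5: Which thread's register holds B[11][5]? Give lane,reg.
21,3

c=5⇒gr=5  r=11⇒Rb=1,th=1,odd=1
L=5*4+1=21  i=1*2+1=3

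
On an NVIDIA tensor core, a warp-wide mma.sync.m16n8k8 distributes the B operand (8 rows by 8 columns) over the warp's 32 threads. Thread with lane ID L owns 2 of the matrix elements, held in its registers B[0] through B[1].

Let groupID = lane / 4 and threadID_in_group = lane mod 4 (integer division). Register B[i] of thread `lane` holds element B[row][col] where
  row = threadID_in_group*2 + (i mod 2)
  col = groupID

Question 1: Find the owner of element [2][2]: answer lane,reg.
c=2->g=2  r=2->t=1,b0=0
L=2*4+1=9  i=0=0

9,0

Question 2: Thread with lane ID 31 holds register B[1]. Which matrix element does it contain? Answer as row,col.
7,7

L=31->g=31>>2=7, t=31&3=3
[1]->row 3·2+1=7  col g=7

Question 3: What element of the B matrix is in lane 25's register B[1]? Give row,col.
25: grp=6,tig=1
[1] (1*2+1,6) = (3,6)

3,6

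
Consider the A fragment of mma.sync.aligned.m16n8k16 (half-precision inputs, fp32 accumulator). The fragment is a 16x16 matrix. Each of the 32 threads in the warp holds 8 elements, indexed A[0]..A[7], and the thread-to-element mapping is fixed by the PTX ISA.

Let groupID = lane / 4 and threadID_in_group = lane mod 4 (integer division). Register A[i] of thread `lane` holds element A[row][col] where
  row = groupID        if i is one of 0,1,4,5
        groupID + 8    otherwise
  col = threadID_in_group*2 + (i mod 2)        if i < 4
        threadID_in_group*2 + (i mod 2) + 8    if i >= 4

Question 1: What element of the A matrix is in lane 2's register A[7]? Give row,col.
lane 2⇒2/4=0, 2 mod 4=2
i=7  r:0+8⇒8  c:2·2+1+8⇒13

8,13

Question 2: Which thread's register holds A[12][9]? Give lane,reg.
r:12=>grp=4,rB=1  c:9=>cB=1,tig=0,lo=1
L=4*4+0=16  i=1*4+1*2+1=7

16,7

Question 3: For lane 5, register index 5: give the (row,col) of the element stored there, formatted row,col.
lane 5: grp=1 (5/4), tig=1 (5%4)
i=5: r=1+0=1, c=1*2+1+8=11

1,11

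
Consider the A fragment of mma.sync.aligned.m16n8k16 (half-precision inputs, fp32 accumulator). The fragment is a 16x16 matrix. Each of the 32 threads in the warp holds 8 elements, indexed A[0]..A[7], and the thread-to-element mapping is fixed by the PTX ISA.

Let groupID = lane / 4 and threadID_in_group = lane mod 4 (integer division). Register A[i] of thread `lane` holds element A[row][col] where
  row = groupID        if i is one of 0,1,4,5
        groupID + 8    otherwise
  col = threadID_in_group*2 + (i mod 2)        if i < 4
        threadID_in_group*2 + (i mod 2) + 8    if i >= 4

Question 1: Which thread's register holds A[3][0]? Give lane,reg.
12,0

r:3=>grp=3,rB=0  c:0=>cB=0,tig=0,lo=0
L=3*4+0=12  i=0*4+0*2+0=0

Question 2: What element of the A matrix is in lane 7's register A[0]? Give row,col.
lane 7⇒7/4=1, 7 mod 4=3
i=0  r:1+0⇒1  c:2·3+0+0⇒6

1,6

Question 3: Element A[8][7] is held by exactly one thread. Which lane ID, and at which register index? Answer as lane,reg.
r=8→G=0,rhi=1  c=7→chi=0,T=3,p=1
L=0*4+3=3  i=0*4+1*2+1=3

3,3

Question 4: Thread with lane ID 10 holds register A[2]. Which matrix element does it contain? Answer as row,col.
10,4

L=10=>grp=10>>2=2, tig=10&3=2
[2]=>row 2+8=10  col 2·2+0+0=4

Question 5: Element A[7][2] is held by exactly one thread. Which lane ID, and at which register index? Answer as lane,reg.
r=7→G=7,rhi=0  c=2→chi=0,T=1,p=0
L=7*4+1=29  i=0*4+0*2+0=0

29,0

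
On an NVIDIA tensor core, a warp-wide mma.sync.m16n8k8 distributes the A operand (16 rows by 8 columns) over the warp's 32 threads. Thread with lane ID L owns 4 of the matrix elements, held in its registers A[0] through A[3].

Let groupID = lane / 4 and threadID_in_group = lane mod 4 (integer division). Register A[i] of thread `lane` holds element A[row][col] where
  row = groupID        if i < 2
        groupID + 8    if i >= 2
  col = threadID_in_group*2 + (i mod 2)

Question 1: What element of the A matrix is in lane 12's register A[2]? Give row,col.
11,0

lane 12->12/4=3, 12 mod 4=0
i=2  r:3+8->11  c:2·0+0->0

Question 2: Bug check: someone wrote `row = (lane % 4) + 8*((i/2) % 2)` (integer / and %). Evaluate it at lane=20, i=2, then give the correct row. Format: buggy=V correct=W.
`(lane % 4) + 8*((i/2) % 2)`[20,2]⇒8
lane 20: gr=5 (20/4), th=0 (20%4)
i=2: r=5+8=13, c=0*2+0=0
row: 8 vs 13

buggy=8 correct=13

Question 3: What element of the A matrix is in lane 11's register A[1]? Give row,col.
L=11=>grp=11>>2=2, tig=11&3=3
[1]=>row 2+0=2  col 3·2+1=7

2,7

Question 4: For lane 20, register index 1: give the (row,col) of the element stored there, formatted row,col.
5,1

20: gid=5,tid=0
[1] (5+0,0*2+1) = (5,1)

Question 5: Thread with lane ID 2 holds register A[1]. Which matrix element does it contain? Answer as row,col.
lane 2: gr=0 (2/4), th=2 (2%4)
i=1: r=0+0=0, c=2*2+1=5

0,5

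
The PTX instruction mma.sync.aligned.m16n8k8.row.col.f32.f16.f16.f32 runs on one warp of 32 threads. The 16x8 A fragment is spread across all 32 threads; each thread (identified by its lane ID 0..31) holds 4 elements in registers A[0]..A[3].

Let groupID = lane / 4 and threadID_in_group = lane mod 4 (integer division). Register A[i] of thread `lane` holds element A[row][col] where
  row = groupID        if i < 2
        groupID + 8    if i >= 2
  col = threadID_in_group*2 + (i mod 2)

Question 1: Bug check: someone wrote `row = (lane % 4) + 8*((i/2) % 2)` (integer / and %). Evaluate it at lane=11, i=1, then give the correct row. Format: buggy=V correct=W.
buggy=3 correct=2

`(lane % 4) + 8*((i/2) % 2)`[11,1]⇒3
lane 11: gr=2 (11/4), th=3 (11%4)
i=1: r=2+0=2, c=3*2+1=7
row: 3 vs 2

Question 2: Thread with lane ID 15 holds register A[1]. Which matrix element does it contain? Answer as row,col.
lane 15⇒15/4=3, 15 mod 4=3
i=1  r:3+0⇒3  c:2·3+1⇒7

3,7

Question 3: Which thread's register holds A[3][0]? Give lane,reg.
12,0

r=3→G=3,rhi=0  c=0→T=0,p=0
L=3*4+0=12  i=0*2+0=0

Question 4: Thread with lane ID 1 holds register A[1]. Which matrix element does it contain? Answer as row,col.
lane 1->1/4=0, 1 mod 4=1
i=1  r:0+0->0  c:2·1+1->3

0,3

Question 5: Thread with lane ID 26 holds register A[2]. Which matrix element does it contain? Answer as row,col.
L=26->gid=26>>2=6, tid=26&3=2
[2]->row 6+8=14  col 2·2+0=4

14,4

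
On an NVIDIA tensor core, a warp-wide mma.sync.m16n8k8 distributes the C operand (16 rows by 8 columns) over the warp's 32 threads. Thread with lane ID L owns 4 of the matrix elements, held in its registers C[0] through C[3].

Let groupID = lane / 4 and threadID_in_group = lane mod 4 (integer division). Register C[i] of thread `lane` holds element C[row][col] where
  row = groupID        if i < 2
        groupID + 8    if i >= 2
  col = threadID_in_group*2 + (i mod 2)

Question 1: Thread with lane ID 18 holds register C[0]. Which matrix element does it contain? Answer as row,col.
4,4

18: g=4,t=2
[0] (4+0,2*2+0) = (4,4)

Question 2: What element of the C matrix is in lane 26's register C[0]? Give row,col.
L=26→G=26>>2=6, T=26&3=2
[0]→row 6+0=6  col 2·2+0=4

6,4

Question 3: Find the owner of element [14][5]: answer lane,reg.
r:14=>grp=6,rB=1  c:5=>tig=2,lo=1
L=6*4+2=26  i=1*2+1=3

26,3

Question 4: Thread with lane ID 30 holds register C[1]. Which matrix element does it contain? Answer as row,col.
lane 30=>30/4=7, 30 mod 4=2
i=1  r:7+0=>7  c:2·2+1=>5

7,5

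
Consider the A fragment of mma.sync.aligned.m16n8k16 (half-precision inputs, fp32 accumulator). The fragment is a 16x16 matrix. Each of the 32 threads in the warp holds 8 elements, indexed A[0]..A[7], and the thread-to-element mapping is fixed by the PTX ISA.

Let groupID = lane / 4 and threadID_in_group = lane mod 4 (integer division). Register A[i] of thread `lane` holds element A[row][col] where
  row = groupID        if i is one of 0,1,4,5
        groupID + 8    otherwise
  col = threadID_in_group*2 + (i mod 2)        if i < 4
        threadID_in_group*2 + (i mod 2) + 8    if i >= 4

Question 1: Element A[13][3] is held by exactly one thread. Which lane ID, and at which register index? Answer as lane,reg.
21,3

r:13=>grp=5,rB=1  c:3=>cB=0,tig=1,lo=1
L=5*4+1=21  i=0*4+1*2+1=3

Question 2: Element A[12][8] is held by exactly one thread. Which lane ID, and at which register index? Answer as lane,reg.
r: 12->gid=4,r8=1  c: 8->c8=1,tid=0,i&1=0
L=4*4+0=16  i=1*4+1*2+0=6

16,6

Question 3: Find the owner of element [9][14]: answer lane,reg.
7,6

r: 9->gid=1,r8=1  c: 14->c8=1,tid=3,i&1=0
L=1*4+3=7  i=1*4+1*2+0=6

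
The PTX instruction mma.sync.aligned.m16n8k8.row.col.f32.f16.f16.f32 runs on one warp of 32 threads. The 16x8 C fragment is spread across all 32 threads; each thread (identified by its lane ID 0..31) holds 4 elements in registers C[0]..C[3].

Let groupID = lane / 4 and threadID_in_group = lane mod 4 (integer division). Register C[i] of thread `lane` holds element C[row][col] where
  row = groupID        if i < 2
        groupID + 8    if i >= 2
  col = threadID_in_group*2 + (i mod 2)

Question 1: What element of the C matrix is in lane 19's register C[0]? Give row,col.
L=19->g=19>>2=4, t=19&3=3
[0]->row 4+0=4  col 3·2+0=6

4,6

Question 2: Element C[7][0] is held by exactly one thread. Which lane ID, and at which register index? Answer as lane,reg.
28,0

r=7->g=7,rb=0  c=0->t=0,b0=0
L=7*4+0=28  i=0*2+0=0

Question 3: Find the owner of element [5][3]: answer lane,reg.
r=5→G=5,rhi=0  c=3→T=1,p=1
L=5*4+1=21  i=0*2+1=1

21,1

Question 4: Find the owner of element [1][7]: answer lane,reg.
r: 1->gid=1,r8=0  c: 7->tid=3,i&1=1
L=1*4+3=7  i=0*2+1=1

7,1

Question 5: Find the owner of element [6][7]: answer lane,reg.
r=6→G=6,rhi=0  c=7→T=3,p=1
L=6*4+3=27  i=0*2+1=1

27,1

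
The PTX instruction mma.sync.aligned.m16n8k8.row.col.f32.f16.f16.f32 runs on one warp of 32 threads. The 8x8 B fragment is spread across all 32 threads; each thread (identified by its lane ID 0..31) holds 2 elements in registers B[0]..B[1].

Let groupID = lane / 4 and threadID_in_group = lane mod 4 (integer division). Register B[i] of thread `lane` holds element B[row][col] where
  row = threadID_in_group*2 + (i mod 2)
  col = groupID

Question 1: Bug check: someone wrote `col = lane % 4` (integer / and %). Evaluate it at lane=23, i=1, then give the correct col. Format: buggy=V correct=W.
`lane % 4`[23,1]=>3
23: grp=5,tig=3
[1] (3*2+1,5) = (7,5)
col: 3 vs 5

buggy=3 correct=5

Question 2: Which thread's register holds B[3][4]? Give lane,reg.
c=4→G=4  r=3→T=1,p=1
L=4*4+1=17  i=1=1

17,1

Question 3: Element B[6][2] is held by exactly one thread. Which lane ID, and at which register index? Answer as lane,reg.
11,0

c=2→G=2  r=6→T=3,p=0
L=2*4+3=11  i=0=0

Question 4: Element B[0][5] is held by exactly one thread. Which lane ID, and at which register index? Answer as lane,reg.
20,0

c:5=>grp=5  r:0=>tig=0,lo=0
L=5*4+0=20  i=0=0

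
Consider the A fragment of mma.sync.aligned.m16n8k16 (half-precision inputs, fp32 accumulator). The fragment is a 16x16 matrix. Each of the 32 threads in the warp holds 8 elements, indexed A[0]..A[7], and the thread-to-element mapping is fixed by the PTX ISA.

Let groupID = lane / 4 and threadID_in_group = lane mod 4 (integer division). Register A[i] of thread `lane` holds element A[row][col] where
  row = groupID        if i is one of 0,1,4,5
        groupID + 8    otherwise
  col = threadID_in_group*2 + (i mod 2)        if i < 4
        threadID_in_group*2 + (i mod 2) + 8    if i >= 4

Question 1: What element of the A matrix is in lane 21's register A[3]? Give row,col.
21: gr=5,th=1
[3] (5+8,1*2+1+0) = (13,3)

13,3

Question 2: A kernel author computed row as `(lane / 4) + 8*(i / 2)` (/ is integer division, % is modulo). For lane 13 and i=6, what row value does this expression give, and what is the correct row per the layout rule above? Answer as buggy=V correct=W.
`(lane / 4) + 8*(i / 2)`[13,6]->27
lane 13: g=3 (13/4), t=1 (13%4)
i=6: r=3+8=11, c=1*2+0+8=10
row: 27 vs 11

buggy=27 correct=11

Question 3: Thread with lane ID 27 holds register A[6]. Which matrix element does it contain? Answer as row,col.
lane 27=>27/4=6, 27 mod 4=3
i=6  r:6+8=>14  c:2·3+0+8=>14

14,14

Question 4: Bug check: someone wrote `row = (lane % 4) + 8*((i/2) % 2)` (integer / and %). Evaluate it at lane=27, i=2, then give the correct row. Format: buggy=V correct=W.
buggy=11 correct=14

`(lane % 4) + 8*((i/2) % 2)`[27,2]⇒11
lane 27⇒27/4=6, 27 mod 4=3
i=2  r:6+8⇒14  c:2·3+0+0⇒6
row: 11 vs 14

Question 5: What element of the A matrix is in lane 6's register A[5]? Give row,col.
1,13

L=6→G=6>>2=1, T=6&3=2
[5]→row 1+0=1  col 2·2+1+8=13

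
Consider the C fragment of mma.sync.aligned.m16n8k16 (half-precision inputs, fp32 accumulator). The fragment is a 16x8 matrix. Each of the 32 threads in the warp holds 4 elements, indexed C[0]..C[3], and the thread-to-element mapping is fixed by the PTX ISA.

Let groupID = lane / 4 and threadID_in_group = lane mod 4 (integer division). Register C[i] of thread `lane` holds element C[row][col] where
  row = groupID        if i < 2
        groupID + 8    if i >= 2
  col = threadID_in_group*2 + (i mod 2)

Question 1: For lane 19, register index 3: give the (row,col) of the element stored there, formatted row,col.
12,7

19: G=4,T=3
[3] (4+8,3*2+1) = (12,7)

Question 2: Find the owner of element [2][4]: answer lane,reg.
r=2->g=2,rb=0  c=4->t=2,b0=0
L=2*4+2=10  i=0*2+0=0

10,0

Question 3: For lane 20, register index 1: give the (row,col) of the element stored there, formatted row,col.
5,1

lane 20=>20/4=5, 20 mod 4=0
i=1  r:5+0=>5  c:2·0+1=>1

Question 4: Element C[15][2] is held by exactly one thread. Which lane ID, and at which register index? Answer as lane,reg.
r=15->g=7,rb=1  c=2->t=1,b0=0
L=7*4+1=29  i=1*2+0=2

29,2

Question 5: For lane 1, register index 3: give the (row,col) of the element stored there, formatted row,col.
8,3

lane 1: g=0 (1/4), t=1 (1%4)
i=3: r=0+8=8, c=1*2+1=3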